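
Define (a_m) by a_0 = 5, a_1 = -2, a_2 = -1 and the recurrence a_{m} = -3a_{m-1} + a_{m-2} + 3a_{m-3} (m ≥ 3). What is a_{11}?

The ordinary generating function has denominator 1 + 3q - q^2 - 3q^3.
Iterating the recurrence: a_0,…,a_{11} = 5, -2, -1, 16, -55, 178, -541, 1636, -4915, 14758, -44281, 132856.

132856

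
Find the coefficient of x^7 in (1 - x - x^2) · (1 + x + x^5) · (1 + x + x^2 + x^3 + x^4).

-2

(1 - x - x^2) has coefficients 1,-1,-1 for degrees 0…2.
(1 + x + x^5) has coefficients 1,1,0,0,0,1,0,0 for degrees 0…7.
Finally multiplying by (1 + x + x^2 + x^3 + x^4), the product of all factors after the first has coefficients 1,2,2,2,2,2,1,1 for degrees 0…7.
[x^7] = 1·1 − 1·1 − 1·2 = -2.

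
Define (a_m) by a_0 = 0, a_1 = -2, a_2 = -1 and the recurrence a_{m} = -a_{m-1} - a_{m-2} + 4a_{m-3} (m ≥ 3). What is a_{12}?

The ordinary generating function has denominator 1 + q + q^2 - 4q^3.
Iterating the recurrence: a_0,…,a_{12} = 0, -2, -1, 3, -10, 3, 19, -62, 55, 83, -386, 523, 195.

195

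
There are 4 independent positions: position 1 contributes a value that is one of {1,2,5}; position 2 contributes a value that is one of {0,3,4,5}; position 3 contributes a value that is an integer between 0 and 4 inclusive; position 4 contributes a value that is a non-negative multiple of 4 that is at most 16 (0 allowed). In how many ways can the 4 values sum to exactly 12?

The generating function for the choices is (x + x^2 + x^5)·(1 + x^3 + x^4 + x^5)·(1 + x + x^2 + x^3 + x^4)·(1 + x^4 + x^8 + x^12 + x^16); the count is [x^12].
(x + x^2 + x^5) has coefficients 0,1,1,0,0,1 for degrees 0…5.
(1 + x^3 + x^4 + x^5) has coefficients 1,0,0,1,1,1,0,0,0,0,0,0,0 for degrees 0…12.
Multiplying by (1 + x + x^2 + x^3 + x^4) gives running coefficients 1,1,1,2,3,3,3,3,2,1,0,0,0 for degrees 0…12.
Finally multiplying by (1 + x^4 + x^8 + x^12 + x^16), the product of all factors after the first has coefficients 1,1,1,2,4,4,4,5,6,5,4,5,6 for degrees 0…12.
[x^12] = 1·5 + 1·4 + 1·5 = 14.

14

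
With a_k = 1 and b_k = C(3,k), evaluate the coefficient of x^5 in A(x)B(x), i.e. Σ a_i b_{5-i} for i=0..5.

Write out a_i and b_{5-i} for i = 0,…,5 and sum the products.
Σ = 1·0 + 1·0 + 1·1 + 1·3 + 1·3 + 1·1 = 8.

8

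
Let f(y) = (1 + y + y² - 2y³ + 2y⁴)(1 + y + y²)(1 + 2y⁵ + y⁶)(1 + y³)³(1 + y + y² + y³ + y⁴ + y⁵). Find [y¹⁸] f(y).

(1 + y + y² - 2y³ + 2y⁴) has coefficients 1,1,1,-2,2 for degrees 0…4.
(1 + y + y²) has coefficients 1,1,1,0,0,0,0,0,0,0,0,0,0,0,0,0,0,0,0 for degrees 0…18.
Multiplying by (1 + 2y⁵ + y⁶) gives running coefficients 1,1,1,0,0,2,3,3,1,0,0,0,0,0,0,0,0,0,0 for degrees 0…18.
Multiplying by (1 + y³)³ gives running coefficients 1,1,1,3,3,5,6,6,10,10,10,10,9,9,5,3,3,1,0 for degrees 0…18.
Finally multiplying by (1 + y + y² + y³ + y⁴ + y⁵), the product of all factors after the first has coefficients 1,2,3,6,9,14,19,24,33,40,47,52,55,58,53,46,39,30,21 for degrees 0…18.
[y¹⁸] = 1·21 + 1·30 + 1·39 − 2·46 + 2·53 = 104.

104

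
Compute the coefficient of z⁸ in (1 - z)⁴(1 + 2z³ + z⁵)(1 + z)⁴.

(1 - z)⁴ has coefficients 1,-4,6,-4,1 for degrees 0…4.
(1 + 2z³ + z⁵) has coefficients 1,0,0,2,0,1,0,0,0 for degrees 0…8.
Finally multiplying by (1 + z)⁴, the product of all factors after the first has coefficients 1,4,6,6,9,13,12,8,4 for degrees 0…8.
[z⁸] = 1·4 − 4·8 + 6·12 − 4·13 + 1·9 = 1.

1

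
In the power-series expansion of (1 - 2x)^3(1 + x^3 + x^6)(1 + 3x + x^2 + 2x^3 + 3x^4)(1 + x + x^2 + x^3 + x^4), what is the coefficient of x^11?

-58

(1 - 2x)^3 has coefficients 1,-6,12,-8 for degrees 0…3.
(1 + x^3 + x^6) has coefficients 1,0,0,1,0,0,1,0,0,0,0,0 for degrees 0…11.
Multiplying by (1 + 3x + x^2 + 2x^3 + 3x^4) gives running coefficients 1,3,1,3,6,1,3,6,1,2,3,0 for degrees 0…11.
Finally multiplying by (1 + x + x^2 + x^3 + x^4), the product of all factors after the first has coefficients 1,4,5,8,14,14,14,19,17,13,15,12 for degrees 0…11.
[x^11] = 1·12 − 6·15 + 12·13 − 8·17 = -58.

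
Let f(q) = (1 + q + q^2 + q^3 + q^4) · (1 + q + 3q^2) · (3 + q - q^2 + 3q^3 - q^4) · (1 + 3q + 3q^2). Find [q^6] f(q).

(1 + q + q^2 + q^3 + q^4) has coefficients 1,1,1,1,1 for degrees 0…4.
(1 + q + 3q^2) has coefficients 1,1,3,0,0,0,0 for degrees 0…6.
Multiplying by (3 + q - q^2 + 3q^3 - q^4) gives running coefficients 3,4,9,5,-1,8,-3 for degrees 0…6.
Finally multiplying by (1 + 3q + 3q^2), the product of all factors after the first has coefficients 3,13,30,44,41,20,18 for degrees 0…6.
[q^6] = 1·18 + 1·20 + 1·41 + 1·44 + 1·30 = 153.

153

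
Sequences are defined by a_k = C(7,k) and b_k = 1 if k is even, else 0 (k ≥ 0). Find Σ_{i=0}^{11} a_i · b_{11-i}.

64

The convolution is the t^11 coefficient of A(t)B(t).
Σ = 1·0 + 7·1 + 21·0 + 35·1 + 35·0 + 21·1 + 7·0 + 1·1 + 0·0 + 0·1 + 0·0 + 0·1 = 64.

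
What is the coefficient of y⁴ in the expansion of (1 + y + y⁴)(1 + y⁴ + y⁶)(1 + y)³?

3

(1 + y + y⁴) has coefficients 1,1,0,0,1 for degrees 0…4.
(1 + y⁴ + y⁶) has coefficients 1,0,0,0,1 for degrees 0…4.
Finally multiplying by (1 + y)³, the product of all factors after the first has coefficients 1,3,3,1,1 for degrees 0…4.
[y⁴] = 1·1 + 1·1 + 1·1 = 3.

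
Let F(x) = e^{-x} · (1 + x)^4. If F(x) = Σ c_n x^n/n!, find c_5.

19

The EGF product rule gives c_5 = Σ_{k_1+k_2=5} C(5; k_1,k_2) · ∏ g_i(k_i), where e^{-x} gives (-1)^k; (1+x)^4 gives the falling factorial (4)_k.
g_1(k) for k = 0…5: 1, -1, 1, -1, 1, -1.
g_2(k) for k = 0…5: 1, 4, 12, 24, 24, 0.
c_5 = Σ_k C(5,k)·g_1(k)·g_2(5−k) = 5·(-1)·24 + 10·1·24 + 10·(-1)·12 + 5·1·4 + 1·(-1)·1 = −120 + 240 − 120 + 20 − 1 = 19.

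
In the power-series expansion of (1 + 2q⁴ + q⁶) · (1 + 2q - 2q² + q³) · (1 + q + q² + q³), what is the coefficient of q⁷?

7

(1 + 2q⁴ + q⁶) has coefficients 1,0,0,0,2,0,1 for degrees 0…6.
(1 + 2q - 2q² + q³) has coefficients 1,2,-2,1,0,0,0,0 for degrees 0…7.
Finally multiplying by (1 + q + q² + q³), the product of all factors after the first has coefficients 1,3,1,2,1,-1,1,0 for degrees 0…7.
[q⁷] = 1·0 + 2·2 + 1·3 = 7.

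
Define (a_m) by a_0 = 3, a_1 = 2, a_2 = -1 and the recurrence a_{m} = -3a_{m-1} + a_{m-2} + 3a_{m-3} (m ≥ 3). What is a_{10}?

The ordinary generating function has denominator 1 + 3y - y^2 - 3y^3.
Iterating the recurrence: a_0,…,a_{10} = 3, 2, -1, 14, -37, 122, -361, 1094, -3277, 9842, -29521.

-29521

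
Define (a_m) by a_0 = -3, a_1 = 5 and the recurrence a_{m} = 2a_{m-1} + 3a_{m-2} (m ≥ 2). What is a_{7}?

1097

The ordinary generating function has denominator 1 - 2y - 3y^2.
Iterating the recurrence: a_0,…,a_{7} = -3, 5, 1, 17, 37, 125, 361, 1097.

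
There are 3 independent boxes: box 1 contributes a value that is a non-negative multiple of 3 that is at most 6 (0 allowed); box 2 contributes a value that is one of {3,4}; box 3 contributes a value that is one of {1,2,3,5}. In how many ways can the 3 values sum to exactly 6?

2

The generating function for the choices is (1 + x^3 + x^6)·(x^3 + x^4)·(x + x^2 + x^3 + x^5); the count is [x^6].
(1 + x^3 + x^6) has coefficients 1,0,0,1,0,0,1 for degrees 0…6.
(x^3 + x^4) has coefficients 0,0,0,1,1,0,0 for degrees 0…6.
Finally multiplying by (x + x^2 + x^3 + x^5), the product of all factors after the first has coefficients 0,0,0,0,1,2,2 for degrees 0…6.
[x^6] = 1·2 + 1·0 + 1·0 = 2.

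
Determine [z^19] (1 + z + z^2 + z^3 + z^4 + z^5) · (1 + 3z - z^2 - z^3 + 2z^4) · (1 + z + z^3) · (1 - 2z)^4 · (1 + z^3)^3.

210

(1 + z + z^2 + z^3 + z^4 + z^5) has coefficients 1,1,1,1,1,1 for degrees 0…5.
(1 + 3z - z^2 - z^3 + 2z^4) has coefficients 1,3,-1,-1,2,0,0,0,0,0,0,0,0,0,0,0,0,0,0,0 for degrees 0…19.
Multiplying by (1 + z + z^3) gives running coefficients 1,4,2,-1,4,1,-1,2,0,0,0,0,0,0,0,0,0,0,0,0 for degrees 0…19.
Multiplying by (1 - 2z)^4 gives running coefficients 1,-4,-6,47,-52,-55,151,-110,-8,96,-80,32,0,0,0,0,0,0,0,0 for degrees 0…19.
Finally multiplying by (1 + z^3)^3, the product of all factors after the first has coefficients 1,-4,-6,50,-64,-73,295,-278,-191,691,-570,-163,788,-622,17,439,-350,88,96,-80 for degrees 0…19.
[z^19] = 1·(-80) + 1·96 + 1·88 + 1·(-350) + 1·439 + 1·17 = 210.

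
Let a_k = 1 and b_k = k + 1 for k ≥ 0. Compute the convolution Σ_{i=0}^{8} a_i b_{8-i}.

45

Write out a_i and b_{8-i} for i = 0,…,8 and sum the products.
Σ = 1·9 + 1·8 + 1·7 + 1·6 + 1·5 + 1·4 + 1·3 + 1·2 + 1·1 = 45.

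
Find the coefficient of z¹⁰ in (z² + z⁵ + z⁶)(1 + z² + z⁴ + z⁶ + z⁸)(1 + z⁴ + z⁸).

5

(z² + z⁵ + z⁶) has coefficients 0,0,1,0,0,1,1 for degrees 0…6.
(1 + z² + z⁴ + z⁶ + z⁸) has coefficients 1,0,1,0,1,0,1,0,1,0,0 for degrees 0…10.
Finally multiplying by (1 + z⁴ + z⁸), the product of all factors after the first has coefficients 1,0,1,0,2,0,2,0,3,0,2 for degrees 0…10.
[z¹⁰] = 1·3 + 1·0 + 1·2 = 5.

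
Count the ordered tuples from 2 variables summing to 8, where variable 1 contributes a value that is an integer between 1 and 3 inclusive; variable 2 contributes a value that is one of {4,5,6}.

The generating function for the choices is (y + y^2 + y^3)·(y^4 + y^5 + y^6); the count is [y^8].
(y + y^2 + y^3) has coefficients 0,1,1,1 for degrees 0…3.
(y^4 + y^5 + y^6) has coefficients 0,0,0,0,1,1,1,0,0 for degrees 0…8.
[y^8] = 1·0 + 1·1 + 1·1 = 2.

2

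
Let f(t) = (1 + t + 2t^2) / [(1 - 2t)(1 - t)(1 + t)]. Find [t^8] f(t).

681

The denominator gives the recurrence a_n = 2a_(n−1) + a_(n−2) − 2a_(n−3) for n ≥ 3; the numerator fixes a_0 = 1, a_1 = 3, a_2 = 9.
Iterating: 1, 3, 9, 19, 41, 83, 169, 339, 681, so a_8 = 681.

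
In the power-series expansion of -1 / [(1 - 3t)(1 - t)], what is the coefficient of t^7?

The denominator gives the recurrence a_n = 4a_(n−1) − 3a_(n−2) for n ≥ 2; the numerator fixes a_0 = -1, a_1 = -4.
Iterating: -1, -4, -13, -40, -121, -364, -1093, -3280, so a_7 = -3280.

-3280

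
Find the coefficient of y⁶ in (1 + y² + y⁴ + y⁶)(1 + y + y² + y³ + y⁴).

3

(1 + y² + y⁴ + y⁶) has coefficients 1,0,1,0,1,0,1 for degrees 0…6.
(1 + y + y² + y³ + y⁴) has coefficients 1,1,1,1,1,0,0 for degrees 0…6.
[y⁶] = 1·0 + 1·1 + 1·1 + 1·1 = 3.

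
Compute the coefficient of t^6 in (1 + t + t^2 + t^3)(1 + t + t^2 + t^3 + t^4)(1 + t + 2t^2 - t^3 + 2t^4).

15

(1 + t + t^2 + t^3) has coefficients 1,1,1,1 for degrees 0…3.
(1 + t + t^2 + t^3 + t^4) has coefficients 1,1,1,1,1,0,0 for degrees 0…6.
Finally multiplying by (1 + t + 2t^2 - t^3 + 2t^4), the product of all factors after the first has coefficients 1,2,4,3,5,4,3 for degrees 0…6.
[t^6] = 1·3 + 1·4 + 1·5 + 1·3 = 15.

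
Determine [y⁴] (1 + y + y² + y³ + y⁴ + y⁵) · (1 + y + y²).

3

(1 + y + y² + y³ + y⁴ + y⁵) has coefficients 1,1,1,1,1 for degrees 0…4.
(1 + y + y²) has coefficients 1,1,1,0,0 for degrees 0…4.
[y⁴] = 1·0 + 1·0 + 1·1 + 1·1 + 1·1 = 3.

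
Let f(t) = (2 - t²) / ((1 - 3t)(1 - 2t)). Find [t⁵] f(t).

The denominator gives the recurrence a_n = 5a_(n−1) − 6a_(n−2) for n ≥ 3; the numerator fixes a_0 = 2, a_1 = 10, a_2 = 37.
Iterating: 2, 10, 37, 125, 403, 1265, so a_5 = 1265.

1265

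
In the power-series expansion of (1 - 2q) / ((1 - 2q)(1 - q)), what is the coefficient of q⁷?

1

The denominator gives the recurrence a_n = 3a_(n−1) − 2a_(n−2) for n ≥ 2; the numerator fixes a_0 = 1, a_1 = 1.
Iterating: 1, 1, 1, 1, 1, 1, 1, 1, so a_7 = 1.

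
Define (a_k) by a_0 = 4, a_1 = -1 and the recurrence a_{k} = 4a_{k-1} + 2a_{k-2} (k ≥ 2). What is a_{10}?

The ordinary generating function has denominator 1 - 4x - 2x^2.
Iterating the recurrence: a_0,…,a_{10} = 4, -1, 4, 14, 64, 284, 1264, 5624, 25024, 111344, 495424.

495424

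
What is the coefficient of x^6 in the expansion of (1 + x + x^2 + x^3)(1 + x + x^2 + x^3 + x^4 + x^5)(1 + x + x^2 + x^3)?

(1 + x + x^2 + x^3) has coefficients 1,1,1,1 for degrees 0…3.
(1 + x + x^2 + x^3 + x^4 + x^5) has coefficients 1,1,1,1,1,1,0 for degrees 0…6.
Finally multiplying by (1 + x + x^2 + x^3), the product of all factors after the first has coefficients 1,2,3,4,4,4,3 for degrees 0…6.
[x^6] = 1·3 + 1·4 + 1·4 + 1·4 = 15.

15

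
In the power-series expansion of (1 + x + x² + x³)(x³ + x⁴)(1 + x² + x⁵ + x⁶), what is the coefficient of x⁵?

(1 + x + x² + x³) has coefficients 1,1,1,1 for degrees 0…3.
(x³ + x⁴) has coefficients 0,0,0,1,1,0 for degrees 0…5.
Finally multiplying by (1 + x² + x⁵ + x⁶), the product of all factors after the first has coefficients 0,0,0,1,1,1 for degrees 0…5.
[x⁵] = 1·1 + 1·1 + 1·1 + 1·0 = 3.

3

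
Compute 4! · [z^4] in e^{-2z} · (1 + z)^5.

-24

The EGF product rule gives c_4 = Σ_{k_1+k_2=4} C(4; k_1,k_2) · ∏ g_i(k_i), where e^{-2z} gives (-2)^k; (1+z)^5 gives the falling factorial (5)_k.
g_1(k) for k = 0…4: 1, -2, 4, -8, 16.
g_2(k) for k = 0…4: 1, 5, 20, 60, 120.
c_4 = Σ_k C(4,k)·g_1(k)·g_2(4−k) = 1·1·120 + 4·(-2)·60 + 6·4·20 + 4·(-8)·5 + 1·16·1 = 120 − 480 + 480 − 160 + 16 = -24.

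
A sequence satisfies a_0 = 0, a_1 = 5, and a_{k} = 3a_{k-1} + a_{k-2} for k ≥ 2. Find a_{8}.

19635

The ordinary generating function has denominator 1 - 3q - q^2.
Iterating the recurrence: a_0,…,a_{8} = 0, 5, 15, 50, 165, 545, 1800, 5945, 19635.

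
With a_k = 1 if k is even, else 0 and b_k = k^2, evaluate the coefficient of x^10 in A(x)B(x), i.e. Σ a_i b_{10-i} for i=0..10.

220

This is [x^10] in the product of the two ordinary generating functions.
Σ = 1·100 + 0·81 + 1·64 + 0·49 + 1·36 + 0·25 + 1·16 + 0·9 + 1·4 + 0·1 + 1·0 = 220.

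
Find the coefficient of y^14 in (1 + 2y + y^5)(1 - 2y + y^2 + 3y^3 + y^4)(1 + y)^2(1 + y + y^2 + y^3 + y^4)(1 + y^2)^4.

480

(1 + 2y + y^5) has coefficients 1,2,0,0,0,1 for degrees 0…5.
(1 - 2y + y^2 + 3y^3 + y^4) has coefficients 1,-2,1,3,1,0,0,0,0,0,0,0,0,0,0 for degrees 0…14.
Multiplying by (1 + y)^2 gives running coefficients 1,0,-2,3,8,5,1,0,0,0,0,0,0,0,0 for degrees 0…14.
Multiplying by (1 + y + y^2 + y^3 + y^4) gives running coefficients 1,1,-1,2,10,14,15,17,14,6,1,0,0,0,0 for degrees 0…14.
Finally multiplying by (1 + y^2)^4, the product of all factors after the first has coefficients 1,1,3,6,12,28,53,89,131,167,186,184,158,118,77 for degrees 0…14.
[y^14] = 1·77 + 2·118 + 1·167 = 480.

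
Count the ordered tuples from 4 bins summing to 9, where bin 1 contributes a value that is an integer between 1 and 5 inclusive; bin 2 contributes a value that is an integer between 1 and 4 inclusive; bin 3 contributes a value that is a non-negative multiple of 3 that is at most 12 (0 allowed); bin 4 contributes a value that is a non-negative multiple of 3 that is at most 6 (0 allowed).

15

The generating function for the choices is (x + x^2 + x^3 + x^4 + x^5)·(x + x^2 + x^3 + x^4)·(1 + x^3 + x^6 + x^9 + x^12)·(1 + x^3 + x^6); the count is [x^9].
(x + x^2 + x^3 + x^4 + x^5) has coefficients 0,1,1,1,1,1 for degrees 0…5.
(x + x^2 + x^3 + x^4) has coefficients 0,1,1,1,1,0,0,0,0,0 for degrees 0…9.
Multiplying by (1 + x^3 + x^6 + x^9 + x^12) gives running coefficients 0,1,1,1,2,1,1,2,1,1 for degrees 0…9.
Finally multiplying by (1 + x^3 + x^6), the product of all factors after the first has coefficients 0,1,1,1,3,2,2,5,3,3 for degrees 0…9.
[x^9] = 1·3 + 1·5 + 1·2 + 1·2 + 1·3 = 15.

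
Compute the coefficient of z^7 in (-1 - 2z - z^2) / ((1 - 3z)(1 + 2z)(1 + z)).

-1724

Partial fractions give a closed form: a_n = (-4/5)·3^n + (-1/5)·(-2)^n.
At n = 7: a_7 = -1724.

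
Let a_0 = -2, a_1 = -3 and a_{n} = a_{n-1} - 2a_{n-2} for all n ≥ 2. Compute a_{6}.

-19

The ordinary generating function has denominator 1 - t + 2t^2.
Iterating the recurrence: a_0,…,a_{6} = -2, -3, 1, 7, 5, -9, -19.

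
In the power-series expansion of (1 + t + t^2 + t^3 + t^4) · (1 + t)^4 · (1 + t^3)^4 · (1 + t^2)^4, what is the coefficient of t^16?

1777

(1 + t + t^2 + t^3 + t^4) has coefficients 1,1,1,1,1 for degrees 0…4.
(1 + t)^4 has coefficients 1,4,6,4,1,0,0,0,0,0,0,0,0,0,0,0,0 for degrees 0…16.
Multiplying by (1 + t^3)^4 gives running coefficients 1,4,6,8,17,24,22,28,36,28,22,24,17,8,6,4,1 for degrees 0…16.
Finally multiplying by (1 + t^2)^4, the product of all factors after the first has coefficients 1,4,10,24,47,80,130,188,251,320,372,408,426,408,372,320,251 for degrees 0…16.
[t^16] = 1·251 + 1·320 + 1·372 + 1·408 + 1·426 = 1777.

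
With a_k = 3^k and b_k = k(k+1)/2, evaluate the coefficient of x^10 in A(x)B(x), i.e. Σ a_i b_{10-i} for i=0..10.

Write out a_i and b_{10-i} for i = 0,…,10 and sum the products.
Σ = 1·55 + 3·45 + 9·36 + 27·28 + 81·21 + 243·15 + 729·10 + 2187·6 + 6561·3 + 19683·1 + 59049·0 = 66394.

66394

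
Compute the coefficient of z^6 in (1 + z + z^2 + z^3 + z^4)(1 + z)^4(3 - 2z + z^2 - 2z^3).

(1 + z + z^2 + z^3 + z^4) has coefficients 1,1,1,1,1 for degrees 0…4.
(1 + z)^4 has coefficients 1,4,6,4,1,0,0 for degrees 0…6.
Finally multiplying by (3 - 2z + z^2 - 2z^3), the product of all factors after the first has coefficients 3,10,11,2,-7,-10,-7 for degrees 0…6.
[z^6] = 1·(-7) + 1·(-10) + 1·(-7) + 1·2 + 1·11 = -11.

-11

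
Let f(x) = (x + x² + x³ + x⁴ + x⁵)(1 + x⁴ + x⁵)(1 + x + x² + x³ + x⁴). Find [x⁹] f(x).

10

(x + x² + x³ + x⁴ + x⁵) has coefficients 0,1,1,1,1,1 for degrees 0…5.
(1 + x⁴ + x⁵) has coefficients 1,0,0,0,1,1,0,0,0,0 for degrees 0…9.
Finally multiplying by (1 + x + x² + x³ + x⁴), the product of all factors after the first has coefficients 1,1,1,1,2,2,2,2,2,1 for degrees 0…9.
[x⁹] = 1·2 + 1·2 + 1·2 + 1·2 + 1·2 = 10.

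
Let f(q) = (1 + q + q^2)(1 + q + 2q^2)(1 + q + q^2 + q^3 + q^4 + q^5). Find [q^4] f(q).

12

(1 + q + q^2) has coefficients 1,1,1 for degrees 0…2.
(1 + q + 2q^2) has coefficients 1,1,2,0,0 for degrees 0…4.
Finally multiplying by (1 + q + q^2 + q^3 + q^4 + q^5), the product of all factors after the first has coefficients 1,2,4,4,4 for degrees 0…4.
[q^4] = 1·4 + 1·4 + 1·4 = 12.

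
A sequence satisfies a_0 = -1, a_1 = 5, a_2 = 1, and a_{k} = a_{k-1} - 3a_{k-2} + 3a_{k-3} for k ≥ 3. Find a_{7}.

The ordinary generating function has denominator 1 - y + 3y^2 - 3y^3.
Iterating the recurrence: a_0,…,a_{7} = -1, 5, 1, -17, -5, 49, 13, -149.

-149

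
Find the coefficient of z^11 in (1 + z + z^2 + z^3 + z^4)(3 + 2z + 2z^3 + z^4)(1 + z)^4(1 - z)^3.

2

(1 + z + z^2 + z^3 + z^4) has coefficients 1,1,1,1,1 for degrees 0…4.
(3 + 2z + 2z^3 + z^4) has coefficients 3,2,0,2,1,0,0,0,0,0,0,0 for degrees 0…11.
Multiplying by (1 + z)^4 gives running coefficients 3,14,26,26,20,18,14,6,1,0,0,0 for degrees 0…11.
Finally multiplying by (1 - z)^3, the product of all factors after the first has coefficients 3,5,-7,-13,6,10,-6,-2,7,1,-3,-1 for degrees 0…11.
[z^11] = 1·(-1) + 1·(-3) + 1·1 + 1·7 + 1·(-2) = 2.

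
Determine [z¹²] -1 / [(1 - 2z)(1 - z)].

-8191

The denominator gives the recurrence a_n = 3a_(n−1) − 2a_(n−2) for n ≥ 2; the numerator fixes a_0 = -1, a_1 = -3.
Iterating: -1, -3, -7, -15, -31, -63, -127, -255, -511, -1023, -2047, -4095, -8191, so a_12 = -8191.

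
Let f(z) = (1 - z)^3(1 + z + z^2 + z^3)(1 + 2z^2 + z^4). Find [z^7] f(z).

4

(1 - z)^3 has coefficients 1,-3,3,-1 for degrees 0…3.
(1 + z + z^2 + z^3) has coefficients 1,1,1,1,0,0,0,0 for degrees 0…7.
Finally multiplying by (1 + 2z^2 + z^4), the product of all factors after the first has coefficients 1,1,3,3,3,3,1,1 for degrees 0…7.
[z^7] = 1·1 − 3·1 + 3·3 − 1·3 = 4.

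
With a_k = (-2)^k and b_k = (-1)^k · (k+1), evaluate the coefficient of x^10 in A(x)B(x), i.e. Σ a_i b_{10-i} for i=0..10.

The convolution is the x^10 coefficient of A(x)B(x).
Σ = 1·11 − 2·(-10) + 4·9 − 8·(-8) + 16·7 − 32·(-6) + 64·5 − 128·(-4) + 256·3 − 512·(-2) + 1024·1 = 4083.

4083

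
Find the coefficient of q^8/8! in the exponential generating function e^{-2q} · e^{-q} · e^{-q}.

65536

The EGF product rule gives c_8 = Σ_{k_1+k_2+k_3=8} C(8; k_1,k_2,k_3) · ∏ g_i(k_i), where e^{-2q} gives (-2)^k; e^{-q} gives (-1)^k; e^{-q} gives (-1)^k.
g_1(k) for k = 0…8: 1, -2, 4, -8, 16, -32, 64, -128, 256.
g_2(k) for k = 0…8: 1, -1, 1, -1, 1, -1, 1, -1, 1.
g_3(k) for k = 0…8: 1, -1, 1, -1, 1, -1, 1, -1, 1.
First combine the last two factors: h(k) = Σ_j C(k,j)·g_2(j)·g_3(k−j) for k = 0…8: 1, -2, 4, -8, 16, -32, 64, -128, 256.
c_8 = Σ_k C(8,k)·g_1(k)·h(8−k) = 1·1·256 + 8·(-2)·(-128) + 28·4·64 + 56·(-8)·(-32) + 70·16·16 + 56·(-32)·(-8) + 28·64·4 + 8·(-128)·(-2) + 1·256·1 = 256 + 2048 + 7168 + 14336 + 17920 + 14336 + 7168 + 2048 + 256 = 65536.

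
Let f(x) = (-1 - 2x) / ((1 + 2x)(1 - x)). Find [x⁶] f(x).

-1

The denominator gives the recurrence a_n = −a_(n−1) + 2a_(n−2) for n ≥ 3; the numerator fixes a_0 = -1, a_1 = -1, a_2 = -1.
Iterating: -1, -1, -1, -1, -1, -1, -1, so a_6 = -1.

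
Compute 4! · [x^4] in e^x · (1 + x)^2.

The EGF product rule gives c_4 = Σ_{k_1+k_2=4} C(4; k_1,k_2) · ∏ g_i(k_i), where e^x gives (1)^k; (1+x)^2 gives the falling factorial (2)_k.
g_1(k) for k = 0…4: 1, 1, 1, 1, 1.
g_2(k) for k = 0…4: 1, 2, 2, 0, 0.
c_4 = Σ_k C(4,k)·g_1(k)·g_2(4−k) = 6·1·2 + 4·1·2 + 1·1·1 = 12 + 8 + 1 = 21.

21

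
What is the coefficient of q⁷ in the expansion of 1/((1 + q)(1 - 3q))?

Partial fractions give a closed form: a_n = (1/4)·(-1)^n + (3/4)·3^n.
At n = 7: a_7 = 1640.

1640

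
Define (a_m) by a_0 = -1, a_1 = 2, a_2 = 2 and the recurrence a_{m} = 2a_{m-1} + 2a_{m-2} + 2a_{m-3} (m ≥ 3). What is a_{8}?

1400

The ordinary generating function has denominator 1 - 2z - 2z^2 - 2z^3.
Iterating the recurrence: a_0,…,a_{8} = -1, 2, 2, 6, 20, 56, 164, 480, 1400.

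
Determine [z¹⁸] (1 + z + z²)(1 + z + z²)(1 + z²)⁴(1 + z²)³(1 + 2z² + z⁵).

(1 + z + z²) has coefficients 1,1,1 for degrees 0…2.
(1 + z + z²) has coefficients 1,1,1,0,0,0,0,0,0,0,0,0,0,0,0,0,0,0,0 for degrees 0…18.
Multiplying by (1 + z²)⁴ gives running coefficients 1,1,5,4,10,6,10,4,5,1,1,0,0,0,0,0,0,0,0 for degrees 0…18.
Multiplying by (1 + z²)³ gives running coefficients 1,1,8,7,28,21,56,35,70,35,56,21,28,7,8,1,1,0,0 for degrees 0…18.
Finally multiplying by (1 + 2z² + z⁵), the product of all factors after the first has coefficients 1,1,10,9,44,36,113,85,189,133,217,147,175,119,99,71,38,30,9 for degrees 0…18.
[z¹⁸] = 1·9 + 1·30 + 1·38 = 77.

77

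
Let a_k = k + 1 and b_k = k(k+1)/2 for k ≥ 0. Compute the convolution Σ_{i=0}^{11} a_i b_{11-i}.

1001

The convolution is the x^11 coefficient of A(x)B(x).
Σ = 1·66 + 2·55 + 3·45 + 4·36 + 5·28 + 6·21 + 7·15 + 8·10 + 9·6 + 10·3 + 11·1 + 12·0 = 1001.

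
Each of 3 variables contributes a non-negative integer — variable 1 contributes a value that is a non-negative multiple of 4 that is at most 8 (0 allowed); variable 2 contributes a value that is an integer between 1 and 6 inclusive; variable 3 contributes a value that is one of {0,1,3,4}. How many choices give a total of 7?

The generating function for the choices is (1 + t^4 + t^8)·(t + t^2 + t^3 + t^4 + t^5 + t^6)·(1 + t + t^3 + t^4); the count is [t^7].
(1 + t^4 + t^8) has coefficients 1,0,0,0,1,0,0,0 for degrees 0…7.
(t + t^2 + t^3 + t^4 + t^5 + t^6) has coefficients 0,1,1,1,1,1,1,0 for degrees 0…7.
Finally multiplying by (1 + t + t^3 + t^4), the product of all factors after the first has coefficients 0,1,2,2,3,4,4,3 for degrees 0…7.
[t^7] = 1·3 + 1·2 = 5.

5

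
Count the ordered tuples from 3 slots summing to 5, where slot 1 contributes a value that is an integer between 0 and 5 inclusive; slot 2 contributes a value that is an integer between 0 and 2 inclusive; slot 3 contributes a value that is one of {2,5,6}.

The generating function for the choices is (1 + z + z² + z³ + z⁴ + z⁵)·(1 + z + z²)·(z² + z⁵ + z⁶); the count is [z⁵].
(1 + z + z² + z³ + z⁴ + z⁵) has coefficients 1,1,1,1,1,1 for degrees 0…5.
(1 + z + z²) has coefficients 1,1,1,0,0,0 for degrees 0…5.
Finally multiplying by (z² + z⁵ + z⁶), the product of all factors after the first has coefficients 0,0,1,1,1,1 for degrees 0…5.
[z⁵] = 1·1 + 1·1 + 1·1 + 1·1 + 1·0 + 1·0 = 4.

4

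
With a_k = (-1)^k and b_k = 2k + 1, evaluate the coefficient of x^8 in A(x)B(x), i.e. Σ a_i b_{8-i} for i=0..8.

9

The convolution is the x^8 coefficient of A(x)B(x).
Σ = 1·17 − 1·15 + 1·13 − 1·11 + 1·9 − 1·7 + 1·5 − 1·3 + 1·1 = 9.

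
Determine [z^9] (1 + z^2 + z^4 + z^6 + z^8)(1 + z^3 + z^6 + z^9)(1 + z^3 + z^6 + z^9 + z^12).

6

(1 + z^2 + z^4 + z^6 + z^8) has coefficients 1,0,1,0,1,0,1,0,1 for degrees 0…8.
(1 + z^3 + z^6 + z^9) has coefficients 1,0,0,1,0,0,1,0,0,1 for degrees 0…9.
Finally multiplying by (1 + z^3 + z^6 + z^9 + z^12), the product of all factors after the first has coefficients 1,0,0,2,0,0,3,0,0,4 for degrees 0…9.
[z^9] = 1·4 + 1·0 + 1·0 + 1·2 + 1·0 = 6.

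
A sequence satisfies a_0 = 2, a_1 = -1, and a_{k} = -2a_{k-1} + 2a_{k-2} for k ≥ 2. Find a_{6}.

The ordinary generating function has denominator 1 + 2z - 2z^2.
Iterating the recurrence: a_0,…,a_{6} = 2, -1, 6, -14, 40, -108, 296.

296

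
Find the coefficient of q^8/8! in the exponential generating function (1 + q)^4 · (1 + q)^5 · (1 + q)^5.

The EGF product rule gives c_8 = Σ_{k_1+k_2+k_3=8} C(8; k_1,k_2,k_3) · ∏ g_i(k_i), where (1+q)^4 gives the falling factorial (4)_k; (1+q)^5 gives the falling factorial (5)_k; (1+q)^5 gives the falling factorial (5)_k.
g_1(k) for k = 0…8: 1, 4, 12, 24, 24, 0, 0, 0, 0.
g_2(k) for k = 0…8: 1, 5, 20, 60, 120, 120, 0, 0, 0.
g_3(k) for k = 0…8: 1, 5, 20, 60, 120, 120, 0, 0, 0.
First combine the last two factors: h(k) = Σ_j C(k,j)·g_2(j)·g_3(k−j) for k = 0…8: 1, 10, 90, 720, 5040, 30240, 151200, 604800, 1814400.
c_8 = Σ_k C(8,k)·g_1(k)·h(8−k) = 1·1·1814400 + 8·4·604800 + 28·12·151200 + 56·24·30240 + 70·24·5040 = 1814400 + 19353600 + 50803200 + 40642560 + 8467200 = 121080960.

121080960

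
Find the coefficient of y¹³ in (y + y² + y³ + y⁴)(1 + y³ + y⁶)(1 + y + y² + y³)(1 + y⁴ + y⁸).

(y + y² + y³ + y⁴) has coefficients 0,1,1,1,1 for degrees 0…4.
(1 + y³ + y⁶) has coefficients 1,0,0,1,0,0,1,0,0,0,0,0,0,0 for degrees 0…13.
Multiplying by (1 + y + y² + y³) gives running coefficients 1,1,1,2,1,1,2,1,1,1,0,0,0,0 for degrees 0…13.
Finally multiplying by (1 + y⁴ + y⁸), the product of all factors after the first has coefficients 1,1,1,2,2,2,3,3,3,3,3,3,2,2 for degrees 0…13.
[y¹³] = 1·2 + 1·3 + 1·3 + 1·3 = 11.

11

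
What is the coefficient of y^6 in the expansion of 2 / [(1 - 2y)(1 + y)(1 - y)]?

170

Partial fractions give a closed form: a_n = (8/3)·2^n + (1/3)·(-1)^n + (-1)·1^n.
At n = 6: a_6 = 170.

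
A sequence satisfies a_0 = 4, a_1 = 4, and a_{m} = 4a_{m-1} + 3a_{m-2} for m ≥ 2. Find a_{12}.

The ordinary generating function has denominator 1 - 4t - 3t^2.
Iterating the recurrence: a_0,…,a_{12} = 4, 4, 28, 124, 580, 2692, 12508, 58108, 269956, 1254148, 5826460, 27068284, 125752516.

125752516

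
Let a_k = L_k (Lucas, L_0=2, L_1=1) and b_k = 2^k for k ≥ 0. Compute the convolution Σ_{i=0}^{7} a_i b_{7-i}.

This is [x^7] in the product of the two ordinary generating functions.
Σ = 2·128 + 1·64 + 3·32 + 4·16 + 7·8 + 11·4 + 18·2 + 29·1 = 645.

645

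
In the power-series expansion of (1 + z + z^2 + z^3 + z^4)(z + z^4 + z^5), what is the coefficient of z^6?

2

(1 + z + z^2 + z^3 + z^4) has coefficients 1,1,1,1,1 for degrees 0…4.
(z + z^4 + z^5) has coefficients 0,1,0,0,1,1,0 for degrees 0…6.
[z^6] = 1·0 + 1·1 + 1·1 + 1·0 + 1·0 = 2.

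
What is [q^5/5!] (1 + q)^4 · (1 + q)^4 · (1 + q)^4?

95040

The EGF product rule gives c_5 = Σ_{k_1+k_2+k_3=5} C(5; k_1,k_2,k_3) · ∏ g_i(k_i), where (1+q)^4 gives the falling factorial (4)_k; (1+q)^4 gives the falling factorial (4)_k; (1+q)^4 gives the falling factorial (4)_k.
g_1(k) for k = 0…5: 1, 4, 12, 24, 24, 0.
g_2(k) for k = 0…5: 1, 4, 12, 24, 24, 0.
g_3(k) for k = 0…5: 1, 4, 12, 24, 24, 0.
First combine the last two factors: h(k) = Σ_j C(k,j)·g_2(j)·g_3(k−j) for k = 0…5: 1, 8, 56, 336, 1680, 6720.
c_5 = Σ_k C(5,k)·g_1(k)·h(5−k) = 1·1·6720 + 5·4·1680 + 10·12·336 + 10·24·56 + 5·24·8 = 6720 + 33600 + 40320 + 13440 + 960 = 95040.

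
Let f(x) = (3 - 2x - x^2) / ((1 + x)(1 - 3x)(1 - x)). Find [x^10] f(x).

Partial fractions give a closed form: a_n = (1/2)·(-1)^n + (5/2)·3^n.
At n = 10: a_10 = 147623.

147623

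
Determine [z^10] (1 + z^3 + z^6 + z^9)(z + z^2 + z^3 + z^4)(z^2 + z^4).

(1 + z^3 + z^6 + z^9) has coefficients 1,0,0,1,0,0,1,0,0,1 for degrees 0…9.
(z + z^2 + z^3 + z^4) has coefficients 0,1,1,1,1,0,0,0,0,0,0 for degrees 0…10.
Finally multiplying by (z^2 + z^4), the product of all factors after the first has coefficients 0,0,0,1,1,2,2,1,1,0,0 for degrees 0…10.
[z^10] = 1·0 + 1·1 + 1·1 + 1·0 = 2.

2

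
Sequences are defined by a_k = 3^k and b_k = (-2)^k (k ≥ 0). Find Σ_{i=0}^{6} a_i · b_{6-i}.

463

This is [x^6] in the product of the two ordinary generating functions.
Σ = 1·64 + 3·(-32) + 9·16 + 27·(-8) + 81·4 + 243·(-2) + 729·1 = 463.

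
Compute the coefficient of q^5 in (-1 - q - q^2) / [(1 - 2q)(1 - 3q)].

-941

The denominator gives the recurrence a_n = 5a_(n−1) − 6a_(n−2) for n ≥ 3; the numerator fixes a_0 = -1, a_1 = -6, a_2 = -25.
Iterating: -1, -6, -25, -89, -295, -941, so a_5 = -941.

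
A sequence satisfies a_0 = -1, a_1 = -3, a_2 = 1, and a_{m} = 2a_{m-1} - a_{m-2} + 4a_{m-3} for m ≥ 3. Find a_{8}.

The ordinary generating function has denominator 1 - 2t + t^2 - 4t^3.
Iterating the recurrence: a_0,…,a_{8} = -1, -3, 1, 1, -11, -19, -23, -71, -195.

-195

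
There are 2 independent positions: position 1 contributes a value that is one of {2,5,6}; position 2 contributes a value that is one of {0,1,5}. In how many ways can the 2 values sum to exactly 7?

2

The generating function for the choices is (y² + y⁵ + y⁶)·(1 + y + y⁵); the count is [y⁷].
(y² + y⁵ + y⁶) has coefficients 0,0,1,0,0,1,1 for degrees 0…6.
(1 + y + y⁵) has coefficients 1,1,0,0,0,1,0,0 for degrees 0…7.
[y⁷] = 1·1 + 1·0 + 1·1 = 2.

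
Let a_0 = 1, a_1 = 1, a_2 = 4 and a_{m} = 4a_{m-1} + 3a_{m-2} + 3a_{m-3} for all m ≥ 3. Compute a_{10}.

The ordinary generating function has denominator 1 - 4y - 3y^2 - 3y^3.
Iterating the recurrence: a_0,…,a_{10} = 1, 1, 4, 22, 103, 490, 2335, 11119, 52951, 252166, 1200874.

1200874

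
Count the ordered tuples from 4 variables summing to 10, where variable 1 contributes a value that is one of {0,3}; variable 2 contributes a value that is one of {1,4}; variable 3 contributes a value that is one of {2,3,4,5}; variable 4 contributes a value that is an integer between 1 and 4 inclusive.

10

The generating function for the choices is (1 + x³)·(x + x⁴)·(x² + x³ + x⁴ + x⁵)·(x + x² + x³ + x⁴); the count is [x¹⁰].
(1 + x³) has coefficients 1,0,0,1 for degrees 0…3.
(x + x⁴) has coefficients 0,1,0,0,1,0,0,0,0,0,0 for degrees 0…10.
Multiplying by (x² + x³ + x⁴ + x⁵) gives running coefficients 0,0,0,1,1,1,2,1,1,1,0 for degrees 0…10.
Finally multiplying by (x + x² + x³ + x⁴), the product of all factors after the first has coefficients 0,0,0,0,1,2,3,5,5,5,5 for degrees 0…10.
[x¹⁰] = 1·5 + 1·5 = 10.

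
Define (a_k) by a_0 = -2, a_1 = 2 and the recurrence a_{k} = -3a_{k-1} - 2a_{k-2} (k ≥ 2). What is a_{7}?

2

The ordinary generating function has denominator 1 + 3z + 2z^2.
Iterating the recurrence: a_0,…,a_{7} = -2, 2, -2, 2, -2, 2, -2, 2.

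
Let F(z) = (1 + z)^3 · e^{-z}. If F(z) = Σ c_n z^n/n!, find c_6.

The EGF product rule gives c_6 = Σ_{k_1+k_2=6} C(6; k_1,k_2) · ∏ g_i(k_i), where (1+z)^3 gives the falling factorial (3)_k; e^{-z} gives (-1)^k.
g_1(k) for k = 0…6: 1, 3, 6, 6, 0, 0, 0.
g_2(k) for k = 0…6: 1, -1, 1, -1, 1, -1, 1.
c_6 = Σ_k C(6,k)·g_1(k)·g_2(6−k) = 1·1·1 + 6·3·(-1) + 15·6·1 + 20·6·(-1) = 1 − 18 + 90 − 120 = -47.

-47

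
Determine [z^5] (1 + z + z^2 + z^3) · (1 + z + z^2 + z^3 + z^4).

3

(1 + z + z^2 + z^3) has coefficients 1,1,1,1 for degrees 0…3.
(1 + z + z^2 + z^3 + z^4) has coefficients 1,1,1,1,1,0 for degrees 0…5.
[z^5] = 1·0 + 1·1 + 1·1 + 1·1 = 3.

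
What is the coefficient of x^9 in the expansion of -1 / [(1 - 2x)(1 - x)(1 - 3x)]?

Partial fractions give a closed form: a_n = (4)·2^n + (-1/2)·1^n + (-9/2)·3^n.
At n = 9: a_9 = -86526.

-86526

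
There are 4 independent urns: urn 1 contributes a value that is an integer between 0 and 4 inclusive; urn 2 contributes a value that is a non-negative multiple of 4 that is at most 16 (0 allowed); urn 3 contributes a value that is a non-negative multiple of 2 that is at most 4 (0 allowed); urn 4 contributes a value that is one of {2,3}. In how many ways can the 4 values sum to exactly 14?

The generating function for the choices is (1 + y + y^2 + y^3 + y^4)·(1 + y^4 + y^8 + y^12 + y^16)·(1 + y^2 + y^4)·(y^2 + y^3); the count is [y^14].
(1 + y + y^2 + y^3 + y^4) has coefficients 1,1,1,1,1 for degrees 0…4.
(1 + y^4 + y^8 + y^12 + y^16) has coefficients 1,0,0,0,1,0,0,0,1,0,0,0,1,0,0 for degrees 0…14.
Multiplying by (1 + y^2 + y^4) gives running coefficients 1,0,1,0,2,0,1,0,2,0,1,0,2,0,1 for degrees 0…14.
Finally multiplying by (y^2 + y^3), the product of all factors after the first has coefficients 0,0,1,1,1,1,2,2,1,1,2,2,1,1,2 for degrees 0…14.
[y^14] = 1·2 + 1·1 + 1·1 + 1·2 + 1·2 = 8.

8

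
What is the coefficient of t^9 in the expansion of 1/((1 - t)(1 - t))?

The denominator gives the recurrence a_n = 2a_(n−1) − a_(n−2) for n ≥ 2; the numerator fixes a_0 = 1, a_1 = 2.
Iterating: 1, 2, 3, 4, 5, 6, 7, 8, 9, 10, so a_9 = 10.

10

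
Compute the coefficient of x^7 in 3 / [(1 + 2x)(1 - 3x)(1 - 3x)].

The denominator gives the recurrence a_n = 4a_(n−1) + 3a_(n−2) − 18a_(n−3) for n ≥ 3; the numerator fixes a_0 = 3, a_1 = 12, a_2 = 57.
Iterating: 3, 12, 57, 210, 795, 2784, 9741, 33006, so a_7 = 33006.

33006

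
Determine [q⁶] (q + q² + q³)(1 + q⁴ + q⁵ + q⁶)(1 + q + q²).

3

(q + q² + q³) has coefficients 0,1,1,1 for degrees 0…3.
(1 + q⁴ + q⁵ + q⁶) has coefficients 1,0,0,0,1,1,1 for degrees 0…6.
Finally multiplying by (1 + q + q²), the product of all factors after the first has coefficients 1,1,1,0,1,2,3 for degrees 0…6.
[q⁶] = 1·2 + 1·1 + 1·0 = 3.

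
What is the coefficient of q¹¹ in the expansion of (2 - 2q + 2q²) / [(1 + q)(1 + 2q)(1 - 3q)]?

118270

Partial fractions give a closed form: a_n = (-3/2)·(-1)^n + (14/5)·(-2)^n + (7/10)·3^n.
At n = 11: a_11 = 118270.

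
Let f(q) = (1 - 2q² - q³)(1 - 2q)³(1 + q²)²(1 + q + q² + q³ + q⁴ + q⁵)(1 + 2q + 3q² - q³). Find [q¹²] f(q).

46

(1 - 2q² - q³) has coefficients 1,0,-2,-1 for degrees 0…3.
(1 - 2q)³ has coefficients 1,-6,12,-8,0,0,0,0,0,0,0,0,0 for degrees 0…12.
Multiplying by (1 + q²)² gives running coefficients 1,-6,14,-20,25,-22,12,-8,0,0,0,0,0 for degrees 0…12.
Multiplying by (1 + q + q² + q³ + q⁴ + q⁵) gives running coefficients 1,-5,9,-11,14,-8,3,1,-13,7,-18,4,-8 for degrees 0…12.
Finally multiplying by (1 + 2q + 3q² - q³), the product of all factors after the first has coefficients 1,-3,2,-9,24,-22,40,-31,6,-19,-44,2,-61 for degrees 0…12.
[q¹²] = 1·(-61) − 2·(-44) − 1·(-19) = 46.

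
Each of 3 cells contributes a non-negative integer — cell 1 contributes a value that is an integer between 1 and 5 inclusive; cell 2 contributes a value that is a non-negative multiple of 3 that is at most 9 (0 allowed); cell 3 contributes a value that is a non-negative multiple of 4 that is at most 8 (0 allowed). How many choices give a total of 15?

The generating function for the choices is (x + x^2 + x^3 + x^4 + x^5)·(1 + x^3 + x^6 + x^9)·(1 + x^4 + x^8); the count is [x^15].
(x + x^2 + x^3 + x^4 + x^5) has coefficients 0,1,1,1,1,1 for degrees 0…5.
(1 + x^3 + x^6 + x^9) has coefficients 1,0,0,1,0,0,1,0,0,1,0,0,0,0,0,0 for degrees 0…15.
Finally multiplying by (1 + x^4 + x^8), the product of all factors after the first has coefficients 1,0,0,1,1,0,1,1,1,1,1,1,0,1,1,0 for degrees 0…15.
[x^15] = 1·1 + 1·1 + 1·0 + 1·1 + 1·1 = 4.

4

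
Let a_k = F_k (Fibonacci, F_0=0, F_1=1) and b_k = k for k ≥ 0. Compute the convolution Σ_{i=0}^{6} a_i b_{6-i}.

26

The convolution is the x^6 coefficient of A(x)B(x).
Σ = 0·6 + 1·5 + 1·4 + 2·3 + 3·2 + 5·1 + 8·0 = 26.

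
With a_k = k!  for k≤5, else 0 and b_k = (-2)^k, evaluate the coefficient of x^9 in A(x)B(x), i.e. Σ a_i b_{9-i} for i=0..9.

1024

This is [x^9] in the product of the two ordinary generating functions.
Σ = 1·(-512) + 1·256 + 2·(-128) + 6·64 + 24·(-32) + 120·16 + 0·(-8) + 0·4 + 0·(-2) + 0·1 = 1024.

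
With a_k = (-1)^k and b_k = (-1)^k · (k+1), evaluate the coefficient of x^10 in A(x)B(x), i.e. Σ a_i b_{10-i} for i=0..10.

Write out a_i and b_{10-i} for i = 0,…,10 and sum the products.
Σ = 1·11 − 1·(-10) + 1·9 − 1·(-8) + 1·7 − 1·(-6) + 1·5 − 1·(-4) + 1·3 − 1·(-2) + 1·1 = 66.

66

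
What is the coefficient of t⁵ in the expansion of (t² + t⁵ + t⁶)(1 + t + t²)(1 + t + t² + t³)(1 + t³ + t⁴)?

(t² + t⁵ + t⁶) has coefficients 0,0,1,0,0,1 for degrees 0…5.
(1 + t + t²) has coefficients 1,1,1,0,0,0 for degrees 0…5.
Multiplying by (1 + t + t² + t³) gives running coefficients 1,2,3,3,2,1 for degrees 0…5.
Finally multiplying by (1 + t³ + t⁴), the product of all factors after the first has coefficients 1,2,3,4,5,6 for degrees 0…5.
[t⁵] = 1·4 + 1·1 = 5.

5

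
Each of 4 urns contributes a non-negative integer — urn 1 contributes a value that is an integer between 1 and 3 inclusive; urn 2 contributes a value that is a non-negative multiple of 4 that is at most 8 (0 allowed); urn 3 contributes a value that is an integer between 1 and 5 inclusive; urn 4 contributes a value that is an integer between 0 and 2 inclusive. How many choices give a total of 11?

The generating function for the choices is (y + y² + y³)·(1 + y⁴ + y⁸)·(y + y² + y³ + y⁴ + y⁵)·(1 + y + y²); the count is [y¹¹].
(y + y² + y³) has coefficients 0,1,1,1 for degrees 0…3.
(1 + y⁴ + y⁸) has coefficients 1,0,0,0,1,0,0,0,1,0,0,0 for degrees 0…11.
Multiplying by (y + y² + y³ + y⁴ + y⁵) gives running coefficients 0,1,1,1,1,2,1,1,1,2,1,1 for degrees 0…11.
Finally multiplying by (1 + y + y²), the product of all factors after the first has coefficients 0,1,2,3,3,4,4,4,3,4,4,4 for degrees 0…11.
[y¹¹] = 1·4 + 1·4 + 1·3 = 11.

11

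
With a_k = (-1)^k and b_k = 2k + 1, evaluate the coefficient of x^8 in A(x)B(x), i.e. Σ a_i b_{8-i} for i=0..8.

The convolution is the t^8 coefficient of A(t)B(t).
Σ = 1·17 − 1·15 + 1·13 − 1·11 + 1·9 − 1·7 + 1·5 − 1·3 + 1·1 = 9.

9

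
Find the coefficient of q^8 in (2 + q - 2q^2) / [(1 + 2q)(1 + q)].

The denominator gives the recurrence a_n = −3a_(n−1) − 2a_(n−2) for n ≥ 3; the numerator fixes a_0 = 2, a_1 = -5, a_2 = 9.
Iterating: 2, -5, 9, -17, 33, -65, 129, -257, 513, so a_8 = 513.

513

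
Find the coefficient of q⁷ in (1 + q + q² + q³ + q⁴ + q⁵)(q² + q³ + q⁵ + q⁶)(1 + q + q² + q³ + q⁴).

15

(1 + q + q² + q³ + q⁴ + q⁵) has coefficients 1,1,1,1,1,1 for degrees 0…5.
(q² + q³ + q⁵ + q⁶) has coefficients 0,0,1,1,0,1,1,0 for degrees 0…7.
Finally multiplying by (1 + q + q² + q³ + q⁴), the product of all factors after the first has coefficients 0,0,1,2,2,3,4,3 for degrees 0…7.
[q⁷] = 1·3 + 1·4 + 1·3 + 1·2 + 1·2 + 1·1 = 15.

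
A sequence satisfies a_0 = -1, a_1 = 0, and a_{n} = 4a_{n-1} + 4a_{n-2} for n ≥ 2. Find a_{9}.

-208896

The ordinary generating function has denominator 1 - 4q - 4q^2.
Iterating the recurrence: a_0,…,a_{9} = -1, 0, -4, -16, -80, -384, -1856, -8960, -43264, -208896.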